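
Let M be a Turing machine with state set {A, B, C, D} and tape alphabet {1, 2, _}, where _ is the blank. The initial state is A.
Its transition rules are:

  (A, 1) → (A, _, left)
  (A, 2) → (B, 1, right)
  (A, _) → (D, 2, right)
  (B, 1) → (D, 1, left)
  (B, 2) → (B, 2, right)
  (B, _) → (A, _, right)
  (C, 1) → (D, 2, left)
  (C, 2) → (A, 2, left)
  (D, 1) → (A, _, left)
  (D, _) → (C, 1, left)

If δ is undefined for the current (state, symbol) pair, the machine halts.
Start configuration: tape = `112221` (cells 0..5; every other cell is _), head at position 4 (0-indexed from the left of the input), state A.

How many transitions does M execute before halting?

25

A | __1122[2]1   read 2 → write 1, move right, go to B
B | __11221[1]   read 1 → write 1, move left, go to D
D | __1122[1]1   read 1 → write _, move left, go to A
A | __112[2]_1   read 2 → write 1, move right, go to B
B | __1121[_]1   read _ → write _, move right, go to A
A | __1121_[1]   read 1 → write _, move left, go to A
A | __1121[_]_   read _ → write 2, move right, go to D
D | __11212[_]   read _ → write 1, move left, go to C
C | __1121[2]1   read 2 → write 2, move left, go to A
A | __112[1]21   read 1 → write _, move left, go to A
A | __11[2]_21   read 2 → write 1, move right, go to B
B | __111[_]21   read _ → write _, move right, go to A
A | __111_[2]1   read 2 → write 1, move right, go to B
B | __111_1[1]   read 1 → write 1, move left, go to D
D | __111_[1]1   read 1 → write _, move left, go to A
A | __111[_]_1   read _ → write 2, move right, go to D
D | __1112[_]1   read _ → write 1, move left, go to C
C | __111[2]11   read 2 → write 2, move left, go to A
A | __11[1]211   read 1 → write _, move left, go to A
A | __1[1]_211   read 1 → write _, move left, go to A
A | __[1]__211   read 1 → write _, move left, go to A
A | _[_]___211   read _ → write 2, move right, go to D
D | _2[_]__211   read _ → write 1, move left, go to C
C | _[2]1__211   read 2 → write 2, move left, go to A
A | [_]21__211   read _ → write 2, move right, go to D
D | 2[2]1__211
M halts after 25 transitions.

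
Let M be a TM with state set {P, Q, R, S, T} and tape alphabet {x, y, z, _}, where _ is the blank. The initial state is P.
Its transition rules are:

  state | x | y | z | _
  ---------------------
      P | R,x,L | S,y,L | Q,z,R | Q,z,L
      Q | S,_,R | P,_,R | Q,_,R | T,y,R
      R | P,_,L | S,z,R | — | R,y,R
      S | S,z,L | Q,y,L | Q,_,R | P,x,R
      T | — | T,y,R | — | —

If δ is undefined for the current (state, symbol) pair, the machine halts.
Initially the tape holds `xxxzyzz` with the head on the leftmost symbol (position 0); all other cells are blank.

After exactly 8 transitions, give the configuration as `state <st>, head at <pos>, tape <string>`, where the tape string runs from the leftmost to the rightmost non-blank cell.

state P, head at -2, tape xzy_xxzyzz

state=P head=0 tape=___[x]xxzyzz   (P,x)→(R,x,L)
state=R head=-1 tape=__[_]xxxzyzz   (R,_)→(R,y,R)
state=R head=0 tape=__y[x]xxzyzz   (R,x)→(P,_,L)
state=P head=-1 tape=__[y]_xxzyzz   (P,y)→(S,y,L)
state=S head=-2 tape=_[_]y_xxzyzz   (S,_)→(P,x,R)
state=P head=-1 tape=_x[y]_xxzyzz   (P,y)→(S,y,L)
state=S head=-2 tape=_[x]y_xxzyzz   (S,x)→(S,z,L)
state=S head=-3 tape=[_]zy_xxzyzz   (S,_)→(P,x,R)
state=P head=-2 tape=x[z]y_xxzyzz
After 8 steps: state P, head at -2, tape xzy_xxzyzz.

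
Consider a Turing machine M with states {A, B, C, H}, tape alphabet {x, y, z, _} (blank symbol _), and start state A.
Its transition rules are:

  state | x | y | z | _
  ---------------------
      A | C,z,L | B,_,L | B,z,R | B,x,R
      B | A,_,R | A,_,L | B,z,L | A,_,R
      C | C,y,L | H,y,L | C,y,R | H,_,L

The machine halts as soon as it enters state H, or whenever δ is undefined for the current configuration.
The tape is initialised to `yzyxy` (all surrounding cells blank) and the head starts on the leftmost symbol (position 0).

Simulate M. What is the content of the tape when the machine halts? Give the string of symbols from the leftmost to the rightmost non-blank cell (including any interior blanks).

z_zy

A | _[y]zyxy   read y → write _, move L, go to B
B | [_]_zyxy   read _ → write _, move R, go to A
A | _[_]zyxy   read _ → write x, move R, go to B
B | _x[z]yxy   read z → write z, move L, go to B
B | _[x]zyxy   read x → write _, move R, go to A
A | __[z]yxy   read z → write z, move R, go to B
B | __z[y]xy   read y → write _, move L, go to A
A | __[z]_xy   read z → write z, move R, go to B
B | __z[_]xy   read _ → write _, move R, go to A
A | __z_[x]y   read x → write z, move L, go to C
C | __z[_]zy   read _ → write _, move L, go to H
H | __[z]_zy
The non-blank tape span at halt is z_zy.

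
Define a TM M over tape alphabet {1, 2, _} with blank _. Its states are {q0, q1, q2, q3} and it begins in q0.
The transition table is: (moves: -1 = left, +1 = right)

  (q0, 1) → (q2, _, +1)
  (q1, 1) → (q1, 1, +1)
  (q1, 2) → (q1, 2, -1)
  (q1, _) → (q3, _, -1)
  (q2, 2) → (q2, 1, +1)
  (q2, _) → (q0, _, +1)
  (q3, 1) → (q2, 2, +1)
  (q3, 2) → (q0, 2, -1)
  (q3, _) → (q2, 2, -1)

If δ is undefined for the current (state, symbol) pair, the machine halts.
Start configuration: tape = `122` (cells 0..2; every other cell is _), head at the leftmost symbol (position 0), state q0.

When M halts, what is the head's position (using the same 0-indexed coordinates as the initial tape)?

q0 | [1]22__   read 1 → write _, move +1, go to q2
q2 | _[2]2__   read 2 → write 1, move +1, go to q2
q2 | _1[2]__   read 2 → write 1, move +1, go to q2
q2 | _11[_]_   read _ → write _, move +1, go to q0
q0 | _11_[_]
At halt the head is at cell 4.

4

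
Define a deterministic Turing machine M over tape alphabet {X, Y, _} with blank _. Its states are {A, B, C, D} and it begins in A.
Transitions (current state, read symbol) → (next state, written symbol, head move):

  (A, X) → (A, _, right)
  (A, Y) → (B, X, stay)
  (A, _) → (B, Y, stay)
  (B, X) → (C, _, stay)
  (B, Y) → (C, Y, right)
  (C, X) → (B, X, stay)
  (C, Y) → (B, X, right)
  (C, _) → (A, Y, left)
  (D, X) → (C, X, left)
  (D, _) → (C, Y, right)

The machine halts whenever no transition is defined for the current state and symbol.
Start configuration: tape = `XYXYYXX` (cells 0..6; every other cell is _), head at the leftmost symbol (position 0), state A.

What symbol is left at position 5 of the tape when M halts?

state=A head=0 tape=[X]YXYYXX_   (A,X)→(A,_,right)
state=A head=1 tape=_[Y]XYYXX_   (A,Y)→(B,X,stay)
state=B head=1 tape=_[X]XYYXX_   (B,X)→(C,_,stay)
state=C head=1 tape=_[_]XYYXX_   (C,_)→(A,Y,left)
state=A head=0 tape=[_]YXYYXX_   (A,_)→(B,Y,stay)
state=B head=0 tape=[Y]YXYYXX_   (B,Y)→(C,Y,right)
state=C head=1 tape=Y[Y]XYYXX_   (C,Y)→(B,X,right)
state=B head=2 tape=YX[X]YYXX_   (B,X)→(C,_,stay)
state=C head=2 tape=YX[_]YYXX_   (C,_)→(A,Y,left)
state=A head=1 tape=Y[X]YYYXX_   (A,X)→(A,_,right)
state=A head=2 tape=Y_[Y]YYXX_   (A,Y)→(B,X,stay)
state=B head=2 tape=Y_[X]YYXX_   (B,X)→(C,_,stay)
state=C head=2 tape=Y_[_]YYXX_   (C,_)→(A,Y,left)
state=A head=1 tape=Y[_]YYYXX_   (A,_)→(B,Y,stay)
state=B head=1 tape=Y[Y]YYYXX_   (B,Y)→(C,Y,right)
state=C head=2 tape=YY[Y]YYXX_   (C,Y)→(B,X,right)
state=B head=3 tape=YYX[Y]YXX_   (B,Y)→(C,Y,right)
state=C head=4 tape=YYXY[Y]XX_   (C,Y)→(B,X,right)
state=B head=5 tape=YYXYX[X]X_   (B,X)→(C,_,stay)
state=C head=5 tape=YYXYX[_]X_   (C,_)→(A,Y,left)
state=A head=4 tape=YYXY[X]YX_   (A,X)→(A,_,right)
state=A head=5 tape=YYXY_[Y]X_   (A,Y)→(B,X,stay)
state=B head=5 tape=YYXY_[X]X_   (B,X)→(C,_,stay)
state=C head=5 tape=YYXY_[_]X_   (C,_)→(A,Y,left)
state=A head=4 tape=YYXY[_]YX_   (A,_)→(B,Y,stay)
state=B head=4 tape=YYXY[Y]YX_   (B,Y)→(C,Y,right)
state=C head=5 tape=YYXYY[Y]X_   (C,Y)→(B,X,right)
state=B head=6 tape=YYXYYX[X]_   (B,X)→(C,_,stay)
state=C head=6 tape=YYXYYX[_]_   (C,_)→(A,Y,left)
state=A head=5 tape=YYXYY[X]Y_   (A,X)→(A,_,right)
state=A head=6 tape=YYXYY_[Y]_   (A,Y)→(B,X,stay)
state=B head=6 tape=YYXYY_[X]_   (B,X)→(C,_,stay)
state=C head=6 tape=YYXYY_[_]_   (C,_)→(A,Y,left)
state=A head=5 tape=YYXYY[_]Y_   (A,_)→(B,Y,stay)
state=B head=5 tape=YYXYY[Y]Y_   (B,Y)→(C,Y,right)
state=C head=6 tape=YYXYYY[Y]_   (C,Y)→(B,X,right)
state=B head=7 tape=YYXYYYX[_]
Cell 5 holds Y when M halts.

Y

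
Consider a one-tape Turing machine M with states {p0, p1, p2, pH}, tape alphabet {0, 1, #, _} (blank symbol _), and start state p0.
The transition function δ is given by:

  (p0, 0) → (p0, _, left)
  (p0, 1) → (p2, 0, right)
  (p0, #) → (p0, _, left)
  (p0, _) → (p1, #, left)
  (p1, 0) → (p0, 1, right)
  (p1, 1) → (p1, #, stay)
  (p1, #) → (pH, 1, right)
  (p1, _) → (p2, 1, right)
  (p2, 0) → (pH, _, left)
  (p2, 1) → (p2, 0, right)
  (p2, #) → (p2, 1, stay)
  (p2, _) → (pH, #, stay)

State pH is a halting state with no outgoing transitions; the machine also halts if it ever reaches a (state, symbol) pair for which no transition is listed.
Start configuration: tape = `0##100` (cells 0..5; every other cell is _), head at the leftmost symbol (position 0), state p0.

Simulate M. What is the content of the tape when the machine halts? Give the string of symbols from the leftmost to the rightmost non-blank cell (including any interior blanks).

10###100

p0 | __[0]##100   read 0 → write _, move left, go to p0
p0 | _[_]_##100   read _ → write #, move left, go to p1
p1 | [_]#_##100   read _ → write 1, move right, go to p2
p2 | 1[#]_##100   read # → write 1, move stay, go to p2
p2 | 1[1]_##100   read 1 → write 0, move right, go to p2
p2 | 10[_]##100   read _ → write #, move stay, go to pH
pH | 10[#]##100
The non-blank tape span at halt is 10###100.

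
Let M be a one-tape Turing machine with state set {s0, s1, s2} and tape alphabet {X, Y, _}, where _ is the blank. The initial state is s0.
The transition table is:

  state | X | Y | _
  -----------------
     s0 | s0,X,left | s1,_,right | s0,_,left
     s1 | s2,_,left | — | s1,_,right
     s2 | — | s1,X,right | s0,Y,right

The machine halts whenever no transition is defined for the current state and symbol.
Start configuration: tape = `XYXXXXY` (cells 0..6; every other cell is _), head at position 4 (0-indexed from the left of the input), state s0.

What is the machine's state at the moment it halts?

state=s0 head=4 tape=XYXX[X]XY   (s0,X)→(s0,X,left)
state=s0 head=3 tape=XYX[X]XXY   (s0,X)→(s0,X,left)
state=s0 head=2 tape=XY[X]XXXY   (s0,X)→(s0,X,left)
state=s0 head=1 tape=X[Y]XXXXY   (s0,Y)→(s1,_,right)
state=s1 head=2 tape=X_[X]XXXY   (s1,X)→(s2,_,left)
state=s2 head=1 tape=X[_]_XXXY   (s2,_)→(s0,Y,right)
state=s0 head=2 tape=XY[_]XXXY   (s0,_)→(s0,_,left)
state=s0 head=1 tape=X[Y]_XXXY   (s0,Y)→(s1,_,right)
state=s1 head=2 tape=X_[_]XXXY   (s1,_)→(s1,_,right)
state=s1 head=3 tape=X__[X]XXY   (s1,X)→(s2,_,left)
state=s2 head=2 tape=X_[_]_XXY   (s2,_)→(s0,Y,right)
state=s0 head=3 tape=X_Y[_]XXY   (s0,_)→(s0,_,left)
state=s0 head=2 tape=X_[Y]_XXY   (s0,Y)→(s1,_,right)
state=s1 head=3 tape=X__[_]XXY   (s1,_)→(s1,_,right)
state=s1 head=4 tape=X___[X]XY   (s1,X)→(s2,_,left)
state=s2 head=3 tape=X__[_]_XY   (s2,_)→(s0,Y,right)
state=s0 head=4 tape=X__Y[_]XY   (s0,_)→(s0,_,left)
state=s0 head=3 tape=X__[Y]_XY   (s0,Y)→(s1,_,right)
state=s1 head=4 tape=X___[_]XY   (s1,_)→(s1,_,right)
state=s1 head=5 tape=X____[X]Y   (s1,X)→(s2,_,left)
state=s2 head=4 tape=X___[_]_Y   (s2,_)→(s0,Y,right)
state=s0 head=5 tape=X___Y[_]Y   (s0,_)→(s0,_,left)
state=s0 head=4 tape=X___[Y]_Y   (s0,Y)→(s1,_,right)
state=s1 head=5 tape=X____[_]Y   (s1,_)→(s1,_,right)
state=s1 head=6 tape=X_____[Y]
No transition is defined for (s1, Y); M halts in state s1.

s1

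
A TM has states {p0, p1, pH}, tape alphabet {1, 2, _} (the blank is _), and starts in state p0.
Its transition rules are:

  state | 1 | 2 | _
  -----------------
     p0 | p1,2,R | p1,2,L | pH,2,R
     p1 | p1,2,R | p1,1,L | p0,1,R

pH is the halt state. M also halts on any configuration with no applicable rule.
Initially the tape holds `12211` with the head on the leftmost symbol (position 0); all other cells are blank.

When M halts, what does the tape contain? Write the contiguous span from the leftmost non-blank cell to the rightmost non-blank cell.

22222212

p0 | _[1]2211___   read 1 → write 2, move R, go to p1
p1 | _2[2]211___   read 2 → write 1, move L, go to p1
p1 | _[2]1211___   read 2 → write 1, move L, go to p1
p1 | [_]11211___   read _ → write 1, move R, go to p0
p0 | 1[1]1211___   read 1 → write 2, move R, go to p1
p1 | 12[1]211___   read 1 → write 2, move R, go to p1
p1 | 122[2]11___   read 2 → write 1, move L, go to p1
p1 | 12[2]111___   read 2 → write 1, move L, go to p1
p1 | 1[2]1111___   read 2 → write 1, move L, go to p1
p1 | [1]11111___   read 1 → write 2, move R, go to p1
p1 | 2[1]1111___   read 1 → write 2, move R, go to p1
p1 | 22[1]111___   read 1 → write 2, move R, go to p1
p1 | 222[1]11___   read 1 → write 2, move R, go to p1
p1 | 2222[1]1___   read 1 → write 2, move R, go to p1
p1 | 22222[1]___   read 1 → write 2, move R, go to p1
p1 | 222222[_]__   read _ → write 1, move R, go to p0
p0 | 2222221[_]_   read _ → write 2, move R, go to pH
pH | 22222212[_]
The non-blank tape span at halt is 22222212.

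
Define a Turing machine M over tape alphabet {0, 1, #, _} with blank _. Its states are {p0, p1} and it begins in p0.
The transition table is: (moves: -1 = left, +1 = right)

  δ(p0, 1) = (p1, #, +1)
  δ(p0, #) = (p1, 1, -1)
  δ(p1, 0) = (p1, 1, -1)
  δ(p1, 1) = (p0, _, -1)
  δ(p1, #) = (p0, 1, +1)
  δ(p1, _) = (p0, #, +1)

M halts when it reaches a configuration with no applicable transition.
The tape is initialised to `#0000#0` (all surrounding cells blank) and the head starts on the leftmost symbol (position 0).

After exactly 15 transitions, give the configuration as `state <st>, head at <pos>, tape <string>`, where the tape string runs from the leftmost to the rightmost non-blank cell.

state p1, head at 5, tape #1111##0

state=p0 head=0 tape=_[#]0000#0   (p0,#)→(p1,1,-1)
state=p1 head=-1 tape=[_]10000#0   (p1,_)→(p0,#,+1)
state=p0 head=0 tape=#[1]0000#0   (p0,1)→(p1,#,+1)
state=p1 head=1 tape=##[0]000#0   (p1,0)→(p1,1,-1)
state=p1 head=0 tape=#[#]1000#0   (p1,#)→(p0,1,+1)
state=p0 head=1 tape=#1[1]000#0   (p0,1)→(p1,#,+1)
state=p1 head=2 tape=#1#[0]00#0   (p1,0)→(p1,1,-1)
state=p1 head=1 tape=#1[#]100#0   (p1,#)→(p0,1,+1)
state=p0 head=2 tape=#11[1]00#0   (p0,1)→(p1,#,+1)
state=p1 head=3 tape=#11#[0]0#0   (p1,0)→(p1,1,-1)
state=p1 head=2 tape=#11[#]10#0   (p1,#)→(p0,1,+1)
state=p0 head=3 tape=#111[1]0#0   (p0,1)→(p1,#,+1)
state=p1 head=4 tape=#111#[0]#0   (p1,0)→(p1,1,-1)
state=p1 head=3 tape=#111[#]1#0   (p1,#)→(p0,1,+1)
state=p0 head=4 tape=#1111[1]#0   (p0,1)→(p1,#,+1)
state=p1 head=5 tape=#1111#[#]0
After 15 steps: state p1, head at 5, tape #1111##0.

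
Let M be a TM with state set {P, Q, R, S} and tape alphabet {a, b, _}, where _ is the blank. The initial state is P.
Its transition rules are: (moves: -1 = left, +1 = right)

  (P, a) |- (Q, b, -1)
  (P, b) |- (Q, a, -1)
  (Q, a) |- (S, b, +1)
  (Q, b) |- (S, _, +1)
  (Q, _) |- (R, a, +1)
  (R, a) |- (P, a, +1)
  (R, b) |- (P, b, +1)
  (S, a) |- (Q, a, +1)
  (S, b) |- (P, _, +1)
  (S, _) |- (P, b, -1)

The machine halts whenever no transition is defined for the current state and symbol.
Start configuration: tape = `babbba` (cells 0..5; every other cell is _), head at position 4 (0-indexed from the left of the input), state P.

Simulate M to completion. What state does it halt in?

P

P | babb[b]a__   read b → write a, move -1, go to Q
Q | bab[b]aa__   read b → write _, move +1, go to S
S | bab_[a]a__   read a → write a, move +1, go to Q
Q | bab_a[a]__   read a → write b, move +1, go to S
S | bab_ab[_]_   read _ → write b, move -1, go to P
P | bab_a[b]b_   read b → write a, move -1, go to Q
Q | bab_[a]ab_   read a → write b, move +1, go to S
S | bab_b[a]b_   read a → write a, move +1, go to Q
Q | bab_ba[b]_   read b → write _, move +1, go to S
S | bab_ba_[_]   read _ → write b, move -1, go to P
P | bab_ba[_]b
No transition is defined for (P, _); M halts in state P.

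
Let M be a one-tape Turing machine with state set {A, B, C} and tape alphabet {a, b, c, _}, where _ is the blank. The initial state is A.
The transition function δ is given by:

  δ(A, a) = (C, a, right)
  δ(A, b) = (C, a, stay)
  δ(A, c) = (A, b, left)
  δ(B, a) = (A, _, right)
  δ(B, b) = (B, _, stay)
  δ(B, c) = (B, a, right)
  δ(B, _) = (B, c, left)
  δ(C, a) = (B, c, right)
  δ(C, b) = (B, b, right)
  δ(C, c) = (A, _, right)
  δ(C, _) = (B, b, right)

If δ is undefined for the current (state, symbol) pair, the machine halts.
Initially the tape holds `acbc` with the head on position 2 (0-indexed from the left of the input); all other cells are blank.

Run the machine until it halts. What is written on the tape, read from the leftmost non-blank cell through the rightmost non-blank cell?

A | ac[b]c_   read b → write a, move stay, go to C
C | ac[a]c_   read a → write c, move right, go to B
B | acc[c]_   read c → write a, move right, go to B
B | acca[_]   read _ → write c, move left, go to B
B | acc[a]c   read a → write _, move right, go to A
A | acc_[c]   read c → write b, move left, go to A
A | acc[_]b
The non-blank tape span at halt is acc_b.

acc_b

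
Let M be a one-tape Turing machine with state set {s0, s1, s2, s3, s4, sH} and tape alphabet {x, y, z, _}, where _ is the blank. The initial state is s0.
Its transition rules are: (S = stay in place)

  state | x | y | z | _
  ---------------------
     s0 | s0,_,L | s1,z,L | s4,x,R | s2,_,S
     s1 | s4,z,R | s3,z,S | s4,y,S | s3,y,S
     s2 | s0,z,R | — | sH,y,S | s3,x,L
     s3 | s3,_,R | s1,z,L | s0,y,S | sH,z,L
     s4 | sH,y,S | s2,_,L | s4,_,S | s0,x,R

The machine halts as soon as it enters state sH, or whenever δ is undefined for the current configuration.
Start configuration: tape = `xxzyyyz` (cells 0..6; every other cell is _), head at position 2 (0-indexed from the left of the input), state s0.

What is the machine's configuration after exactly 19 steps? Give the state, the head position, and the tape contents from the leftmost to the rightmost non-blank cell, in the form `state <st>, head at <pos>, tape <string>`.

state s1, head at 3, tape xx__zyz

s0 | xx[z]yyyz   read z → write x, move R, go to s4
s4 | xxx[y]yyz   read y → write _, move L, go to s2
s2 | xx[x]_yyz   read x → write z, move R, go to s0
s0 | xxz[_]yyz   read _ → write _, move S, go to s2
s2 | xxz[_]yyz   read _ → write x, move L, go to s3
s3 | xx[z]xyyz   read z → write y, move S, go to s0
s0 | xx[y]xyyz   read y → write z, move L, go to s1
s1 | x[x]zxyyz   read x → write z, move R, go to s4
s4 | xz[z]xyyz   read z → write _, move S, go to s4
s4 | xz[_]xyyz   read _ → write x, move R, go to s0
s0 | xzx[x]yyz   read x → write _, move L, go to s0
s0 | xz[x]_yyz   read x → write _, move L, go to s0
s0 | x[z]__yyz   read z → write x, move R, go to s4
s4 | xx[_]_yyz   read _ → write x, move R, go to s0
s0 | xxx[_]yyz   read _ → write _, move S, go to s2
s2 | xxx[_]yyz   read _ → write x, move L, go to s3
s3 | xx[x]xyyz   read x → write _, move R, go to s3
s3 | xx_[x]yyz   read x → write _, move R, go to s3
s3 | xx__[y]yz   read y → write z, move L, go to s1
s1 | xx_[_]zyz
After 19 steps: state s1, head at 3, tape xx__zyz.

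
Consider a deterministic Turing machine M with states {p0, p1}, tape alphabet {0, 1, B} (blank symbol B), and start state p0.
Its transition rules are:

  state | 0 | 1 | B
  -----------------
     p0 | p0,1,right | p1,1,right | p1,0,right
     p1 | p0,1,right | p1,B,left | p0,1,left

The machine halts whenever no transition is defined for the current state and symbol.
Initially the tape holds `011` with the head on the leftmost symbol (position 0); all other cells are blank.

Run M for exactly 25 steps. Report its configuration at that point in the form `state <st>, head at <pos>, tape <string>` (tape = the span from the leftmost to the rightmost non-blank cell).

state p0, head at -3, tape 101

state=p0 head=0 tape=BBBB[0]11   (p0,0)→(p0,1,right)
state=p0 head=1 tape=BBBB1[1]1   (p0,1)→(p1,1,right)
state=p1 head=2 tape=BBBB11[1]   (p1,1)→(p1,B,left)
state=p1 head=1 tape=BBBB1[1]B   (p1,1)→(p1,B,left)
state=p1 head=0 tape=BBBB[1]BB   (p1,1)→(p1,B,left)
state=p1 head=-1 tape=BBB[B]BBB   (p1,B)→(p0,1,left)
state=p0 head=-2 tape=BB[B]1BBB   (p0,B)→(p1,0,right)
state=p1 head=-1 tape=BB0[1]BBB   (p1,1)→(p1,B,left)
state=p1 head=-2 tape=BB[0]BBBB   (p1,0)→(p0,1,right)
state=p0 head=-1 tape=BB1[B]BBB   (p0,B)→(p1,0,right)
state=p1 head=0 tape=BB10[B]BB   (p1,B)→(p0,1,left)
state=p0 head=-1 tape=BB1[0]1BB   (p0,0)→(p0,1,right)
state=p0 head=0 tape=BB11[1]BB   (p0,1)→(p1,1,right)
state=p1 head=1 tape=BB111[B]B   (p1,B)→(p0,1,left)
state=p0 head=0 tape=BB11[1]1B   (p0,1)→(p1,1,right)
state=p1 head=1 tape=BB111[1]B   (p1,1)→(p1,B,left)
state=p1 head=0 tape=BB11[1]BB   (p1,1)→(p1,B,left)
state=p1 head=-1 tape=BB1[1]BBB   (p1,1)→(p1,B,left)
state=p1 head=-2 tape=BB[1]BBBB   (p1,1)→(p1,B,left)
state=p1 head=-3 tape=B[B]BBBBB   (p1,B)→(p0,1,left)
state=p0 head=-4 tape=[B]1BBBBB   (p0,B)→(p1,0,right)
state=p1 head=-3 tape=0[1]BBBBB   (p1,1)→(p1,B,left)
state=p1 head=-4 tape=[0]BBBBBB   (p1,0)→(p0,1,right)
state=p0 head=-3 tape=1[B]BBBBB   (p0,B)→(p1,0,right)
state=p1 head=-2 tape=10[B]BBBB   (p1,B)→(p0,1,left)
state=p0 head=-3 tape=1[0]1BBBB
After 25 steps: state p0, head at -3, tape 101.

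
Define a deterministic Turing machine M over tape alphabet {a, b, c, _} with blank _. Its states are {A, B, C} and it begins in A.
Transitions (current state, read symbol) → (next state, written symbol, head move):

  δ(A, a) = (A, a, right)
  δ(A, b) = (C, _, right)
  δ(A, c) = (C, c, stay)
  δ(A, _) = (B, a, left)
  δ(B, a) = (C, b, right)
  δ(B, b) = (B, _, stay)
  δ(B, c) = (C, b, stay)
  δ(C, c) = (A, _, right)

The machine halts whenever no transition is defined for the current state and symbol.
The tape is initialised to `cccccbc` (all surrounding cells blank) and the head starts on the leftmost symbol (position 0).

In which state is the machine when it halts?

B

A | [c]ccccbc_   read c → write c, move stay, go to C
C | [c]ccccbc_   read c → write _, move right, go to A
A | _[c]cccbc_   read c → write c, move stay, go to C
C | _[c]cccbc_   read c → write _, move right, go to A
A | __[c]ccbc_   read c → write c, move stay, go to C
C | __[c]ccbc_   read c → write _, move right, go to A
A | ___[c]cbc_   read c → write c, move stay, go to C
C | ___[c]cbc_   read c → write _, move right, go to A
A | ____[c]bc_   read c → write c, move stay, go to C
C | ____[c]bc_   read c → write _, move right, go to A
A | _____[b]c_   read b → write _, move right, go to C
C | ______[c]_   read c → write _, move right, go to A
A | _______[_]   read _ → write a, move left, go to B
B | ______[_]a
No transition is defined for (B, _); M halts in state B.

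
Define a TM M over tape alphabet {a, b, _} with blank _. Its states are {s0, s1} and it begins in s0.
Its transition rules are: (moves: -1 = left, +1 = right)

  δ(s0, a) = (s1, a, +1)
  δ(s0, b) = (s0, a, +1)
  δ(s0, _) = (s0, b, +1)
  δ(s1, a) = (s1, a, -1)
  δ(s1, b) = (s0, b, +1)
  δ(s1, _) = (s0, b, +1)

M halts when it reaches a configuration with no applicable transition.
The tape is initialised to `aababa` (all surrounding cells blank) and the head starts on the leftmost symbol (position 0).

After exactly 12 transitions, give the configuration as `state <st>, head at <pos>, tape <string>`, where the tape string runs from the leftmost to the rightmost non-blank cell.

s0 | _[a]ababa   read a → write a, move +1, go to s1
s1 | _a[a]baba   read a → write a, move -1, go to s1
s1 | _[a]ababa   read a → write a, move -1, go to s1
s1 | [_]aababa   read _ → write b, move +1, go to s0
s0 | b[a]ababa   read a → write a, move +1, go to s1
s1 | ba[a]baba   read a → write a, move -1, go to s1
s1 | b[a]ababa   read a → write a, move -1, go to s1
s1 | [b]aababa   read b → write b, move +1, go to s0
s0 | b[a]ababa   read a → write a, move +1, go to s1
s1 | ba[a]baba   read a → write a, move -1, go to s1
s1 | b[a]ababa   read a → write a, move -1, go to s1
s1 | [b]aababa   read b → write b, move +1, go to s0
s0 | b[a]ababa
After 12 steps: state s0, head at 0, tape baababa.

state s0, head at 0, tape baababa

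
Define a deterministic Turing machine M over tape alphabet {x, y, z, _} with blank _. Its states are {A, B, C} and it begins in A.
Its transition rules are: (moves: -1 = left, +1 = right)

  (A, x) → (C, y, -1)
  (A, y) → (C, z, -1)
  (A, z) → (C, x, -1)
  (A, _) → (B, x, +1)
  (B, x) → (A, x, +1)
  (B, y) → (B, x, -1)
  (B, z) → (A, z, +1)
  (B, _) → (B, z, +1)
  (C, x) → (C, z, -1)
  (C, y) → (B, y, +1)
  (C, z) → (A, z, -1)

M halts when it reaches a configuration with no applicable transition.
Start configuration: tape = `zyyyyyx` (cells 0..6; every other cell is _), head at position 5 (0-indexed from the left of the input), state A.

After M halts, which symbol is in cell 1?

A | __zyyyy[y]x   read y → write z, move -1, go to C
C | __zyyy[y]zx   read y → write y, move +1, go to B
B | __zyyyy[z]x   read z → write z, move +1, go to A
A | __zyyyyz[x]   read x → write y, move -1, go to C
C | __zyyyy[z]y   read z → write z, move -1, go to A
A | __zyyy[y]zy   read y → write z, move -1, go to C
C | __zyy[y]zzy   read y → write y, move +1, go to B
B | __zyyy[z]zy   read z → write z, move +1, go to A
A | __zyyyz[z]y   read z → write x, move -1, go to C
C | __zyyy[z]xy   read z → write z, move -1, go to A
A | __zyy[y]zxy   read y → write z, move -1, go to C
C | __zy[y]zzxy   read y → write y, move +1, go to B
B | __zyy[z]zxy   read z → write z, move +1, go to A
A | __zyyz[z]xy   read z → write x, move -1, go to C
C | __zyy[z]xxy   read z → write z, move -1, go to A
A | __zy[y]zxxy   read y → write z, move -1, go to C
C | __z[y]zzxxy   read y → write y, move +1, go to B
B | __zy[z]zxxy   read z → write z, move +1, go to A
A | __zyz[z]xxy   read z → write x, move -1, go to C
C | __zy[z]xxxy   read z → write z, move -1, go to A
A | __z[y]zxxxy   read y → write z, move -1, go to C
C | __[z]zzxxxy   read z → write z, move -1, go to A
A | _[_]zzzxxxy   read _ → write x, move +1, go to B
B | _x[z]zzxxxy   read z → write z, move +1, go to A
A | _xz[z]zxxxy   read z → write x, move -1, go to C
C | _x[z]xzxxxy   read z → write z, move -1, go to A
A | _[x]zxzxxxy   read x → write y, move -1, go to C
C | [_]yzxzxxxy
Cell 1 holds x when M halts.

x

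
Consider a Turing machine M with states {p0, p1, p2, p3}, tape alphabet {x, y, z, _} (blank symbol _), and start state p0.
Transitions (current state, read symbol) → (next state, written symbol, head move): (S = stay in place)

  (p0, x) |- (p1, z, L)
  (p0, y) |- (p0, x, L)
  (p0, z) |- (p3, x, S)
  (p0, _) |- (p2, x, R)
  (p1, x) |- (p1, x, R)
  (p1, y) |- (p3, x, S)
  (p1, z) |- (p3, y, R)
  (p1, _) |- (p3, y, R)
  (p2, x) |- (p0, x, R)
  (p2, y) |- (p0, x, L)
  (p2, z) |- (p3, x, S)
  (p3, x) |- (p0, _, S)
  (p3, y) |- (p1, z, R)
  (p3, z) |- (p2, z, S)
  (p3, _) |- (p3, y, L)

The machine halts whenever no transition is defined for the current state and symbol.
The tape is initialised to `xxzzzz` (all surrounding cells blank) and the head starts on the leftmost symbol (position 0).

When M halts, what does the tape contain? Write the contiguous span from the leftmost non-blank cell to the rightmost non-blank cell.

yxxxxxx

state=p0 head=0 tape=_[x]xzzzz_   (p0,x)→(p1,z,L)
state=p1 head=-1 tape=[_]zxzzzz_   (p1,_)→(p3,y,R)
state=p3 head=0 tape=y[z]xzzzz_   (p3,z)→(p2,z,S)
state=p2 head=0 tape=y[z]xzzzz_   (p2,z)→(p3,x,S)
state=p3 head=0 tape=y[x]xzzzz_   (p3,x)→(p0,_,S)
state=p0 head=0 tape=y[_]xzzzz_   (p0,_)→(p2,x,R)
state=p2 head=1 tape=yx[x]zzzz_   (p2,x)→(p0,x,R)
state=p0 head=2 tape=yxx[z]zzz_   (p0,z)→(p3,x,S)
state=p3 head=2 tape=yxx[x]zzz_   (p3,x)→(p0,_,S)
state=p0 head=2 tape=yxx[_]zzz_   (p0,_)→(p2,x,R)
state=p2 head=3 tape=yxxx[z]zz_   (p2,z)→(p3,x,S)
state=p3 head=3 tape=yxxx[x]zz_   (p3,x)→(p0,_,S)
state=p0 head=3 tape=yxxx[_]zz_   (p0,_)→(p2,x,R)
state=p2 head=4 tape=yxxxx[z]z_   (p2,z)→(p3,x,S)
state=p3 head=4 tape=yxxxx[x]z_   (p3,x)→(p0,_,S)
state=p0 head=4 tape=yxxxx[_]z_   (p0,_)→(p2,x,R)
state=p2 head=5 tape=yxxxxx[z]_   (p2,z)→(p3,x,S)
state=p3 head=5 tape=yxxxxx[x]_   (p3,x)→(p0,_,S)
state=p0 head=5 tape=yxxxxx[_]_   (p0,_)→(p2,x,R)
state=p2 head=6 tape=yxxxxxx[_]
The non-blank tape span at halt is yxxxxxx.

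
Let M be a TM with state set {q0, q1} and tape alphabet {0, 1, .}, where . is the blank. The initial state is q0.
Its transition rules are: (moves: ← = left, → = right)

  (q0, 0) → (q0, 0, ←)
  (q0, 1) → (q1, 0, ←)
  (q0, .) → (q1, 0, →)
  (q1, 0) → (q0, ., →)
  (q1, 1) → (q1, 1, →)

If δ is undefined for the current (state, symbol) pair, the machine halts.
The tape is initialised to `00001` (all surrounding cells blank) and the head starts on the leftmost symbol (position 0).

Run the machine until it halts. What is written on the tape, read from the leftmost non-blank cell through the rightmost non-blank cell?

state=q0 head=0 tape=.[0]0001   (q0,0)→(q0,0,←)
state=q0 head=-1 tape=[.]00001   (q0,.)→(q1,0,→)
state=q1 head=0 tape=0[0]0001   (q1,0)→(q0,.,→)
state=q0 head=1 tape=0.[0]001   (q0,0)→(q0,0,←)
state=q0 head=0 tape=0[.]0001   (q0,.)→(q1,0,→)
state=q1 head=1 tape=00[0]001   (q1,0)→(q0,.,→)
state=q0 head=2 tape=00.[0]01   (q0,0)→(q0,0,←)
state=q0 head=1 tape=00[.]001   (q0,.)→(q1,0,→)
state=q1 head=2 tape=000[0]01   (q1,0)→(q0,.,→)
state=q0 head=3 tape=000.[0]1   (q0,0)→(q0,0,←)
state=q0 head=2 tape=000[.]01   (q0,.)→(q1,0,→)
state=q1 head=3 tape=0000[0]1   (q1,0)→(q0,.,→)
state=q0 head=4 tape=0000.[1]   (q0,1)→(q1,0,←)
state=q1 head=3 tape=0000[.]0
The non-blank tape span at halt is 0000.0.

0000.0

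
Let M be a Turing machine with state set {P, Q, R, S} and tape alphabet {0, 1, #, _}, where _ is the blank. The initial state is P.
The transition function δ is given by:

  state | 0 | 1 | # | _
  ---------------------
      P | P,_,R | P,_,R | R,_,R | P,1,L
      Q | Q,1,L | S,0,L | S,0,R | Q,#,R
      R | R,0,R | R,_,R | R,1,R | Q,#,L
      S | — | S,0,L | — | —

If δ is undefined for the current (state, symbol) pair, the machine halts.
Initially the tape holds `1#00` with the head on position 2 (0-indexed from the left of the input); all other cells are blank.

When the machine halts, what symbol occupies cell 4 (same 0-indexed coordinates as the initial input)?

state=P head=2 tape=1#[0]0___   (P,0)→(P,_,R)
state=P head=3 tape=1#_[0]___   (P,0)→(P,_,R)
state=P head=4 tape=1#__[_]__   (P,_)→(P,1,L)
state=P head=3 tape=1#_[_]1__   (P,_)→(P,1,L)
state=P head=2 tape=1#[_]11__   (P,_)→(P,1,L)
state=P head=1 tape=1[#]111__   (P,#)→(R,_,R)
state=R head=2 tape=1_[1]11__   (R,1)→(R,_,R)
state=R head=3 tape=1__[1]1__   (R,1)→(R,_,R)
state=R head=4 tape=1___[1]__   (R,1)→(R,_,R)
state=R head=5 tape=1____[_]_   (R,_)→(Q,#,L)
state=Q head=4 tape=1___[_]#_   (Q,_)→(Q,#,R)
state=Q head=5 tape=1___#[#]_   (Q,#)→(S,0,R)
state=S head=6 tape=1___#0[_]
Cell 4 holds # when M halts.

#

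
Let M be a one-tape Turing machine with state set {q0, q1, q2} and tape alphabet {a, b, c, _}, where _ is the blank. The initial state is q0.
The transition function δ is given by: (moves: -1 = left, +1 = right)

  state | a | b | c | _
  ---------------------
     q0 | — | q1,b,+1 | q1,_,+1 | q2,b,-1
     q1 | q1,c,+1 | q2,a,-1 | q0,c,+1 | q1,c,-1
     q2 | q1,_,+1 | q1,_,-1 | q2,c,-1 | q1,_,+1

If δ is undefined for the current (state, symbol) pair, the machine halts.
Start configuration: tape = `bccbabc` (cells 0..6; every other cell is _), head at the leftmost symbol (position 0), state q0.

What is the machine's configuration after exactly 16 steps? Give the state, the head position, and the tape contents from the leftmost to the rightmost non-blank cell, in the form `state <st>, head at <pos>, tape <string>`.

state q2, head at 6, tape bc_c_ccb

q0 | [b]ccbabc_   read b → write b, move +1, go to q1
q1 | b[c]cbabc_   read c → write c, move +1, go to q0
q0 | bc[c]babc_   read c → write _, move +1, go to q1
q1 | bc_[b]abc_   read b → write a, move -1, go to q2
q2 | bc[_]aabc_   read _ → write _, move +1, go to q1
q1 | bc_[a]abc_   read a → write c, move +1, go to q1
q1 | bc_c[a]bc_   read a → write c, move +1, go to q1
q1 | bc_cc[b]c_   read b → write a, move -1, go to q2
q2 | bc_c[c]ac_   read c → write c, move -1, go to q2
q2 | bc_[c]cac_   read c → write c, move -1, go to q2
q2 | bc[_]ccac_   read _ → write _, move +1, go to q1
q1 | bc_[c]cac_   read c → write c, move +1, go to q0
q0 | bc_c[c]ac_   read c → write _, move +1, go to q1
q1 | bc_c_[a]c_   read a → write c, move +1, go to q1
q1 | bc_c_c[c]_   read c → write c, move +1, go to q0
q0 | bc_c_cc[_]   read _ → write b, move -1, go to q2
q2 | bc_c_c[c]b
After 16 steps: state q2, head at 6, tape bc_c_ccb.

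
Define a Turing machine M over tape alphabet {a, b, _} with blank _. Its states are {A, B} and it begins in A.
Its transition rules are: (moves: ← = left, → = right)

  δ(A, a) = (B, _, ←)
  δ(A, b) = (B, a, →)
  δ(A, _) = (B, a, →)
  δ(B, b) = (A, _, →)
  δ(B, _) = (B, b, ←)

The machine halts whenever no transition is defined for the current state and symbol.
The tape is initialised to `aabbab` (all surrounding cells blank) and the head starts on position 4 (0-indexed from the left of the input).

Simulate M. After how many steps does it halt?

A | aabb[a]b__   read a → write _, move ←, go to B
B | aab[b]_b__   read b → write _, move →, go to A
A | aab_[_]b__   read _ → write a, move →, go to B
B | aab_a[b]__   read b → write _, move →, go to A
A | aab_a_[_]_   read _ → write a, move →, go to B
B | aab_a_a[_]   read _ → write b, move ←, go to B
B | aab_a_[a]b
M halts after 6 transitions.

6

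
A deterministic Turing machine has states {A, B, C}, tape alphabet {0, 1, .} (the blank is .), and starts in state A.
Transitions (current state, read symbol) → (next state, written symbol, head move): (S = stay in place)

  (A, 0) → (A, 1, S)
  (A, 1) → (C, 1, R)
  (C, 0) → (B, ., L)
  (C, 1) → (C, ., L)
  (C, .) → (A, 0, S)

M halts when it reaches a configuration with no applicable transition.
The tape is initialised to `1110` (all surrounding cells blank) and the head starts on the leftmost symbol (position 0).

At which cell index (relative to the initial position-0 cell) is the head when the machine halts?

state=A head=0 tape=..[1]110   (A,1)→(C,1,R)
state=C head=1 tape=..1[1]10   (C,1)→(C,.,L)
state=C head=0 tape=..[1].10   (C,1)→(C,.,L)
state=C head=-1 tape=.[.]..10   (C,.)→(A,0,S)
state=A head=-1 tape=.[0]..10   (A,0)→(A,1,S)
state=A head=-1 tape=.[1]..10   (A,1)→(C,1,R)
state=C head=0 tape=.1[.].10   (C,.)→(A,0,S)
state=A head=0 tape=.1[0].10   (A,0)→(A,1,S)
state=A head=0 tape=.1[1].10   (A,1)→(C,1,R)
state=C head=1 tape=.11[.]10   (C,.)→(A,0,S)
state=A head=1 tape=.11[0]10   (A,0)→(A,1,S)
state=A head=1 tape=.11[1]10   (A,1)→(C,1,R)
state=C head=2 tape=.111[1]0   (C,1)→(C,.,L)
state=C head=1 tape=.11[1].0   (C,1)→(C,.,L)
state=C head=0 tape=.1[1]..0   (C,1)→(C,.,L)
state=C head=-1 tape=.[1]...0   (C,1)→(C,.,L)
state=C head=-2 tape=[.]....0   (C,.)→(A,0,S)
state=A head=-2 tape=[0]....0   (A,0)→(A,1,S)
state=A head=-2 tape=[1]....0   (A,1)→(C,1,R)
state=C head=-1 tape=1[.]...0   (C,.)→(A,0,S)
state=A head=-1 tape=1[0]...0   (A,0)→(A,1,S)
state=A head=-1 tape=1[1]...0   (A,1)→(C,1,R)
state=C head=0 tape=11[.]..0   (C,.)→(A,0,S)
state=A head=0 tape=11[0]..0   (A,0)→(A,1,S)
state=A head=0 tape=11[1]..0   (A,1)→(C,1,R)
state=C head=1 tape=111[.].0   (C,.)→(A,0,S)
state=A head=1 tape=111[0].0   (A,0)→(A,1,S)
state=A head=1 tape=111[1].0   (A,1)→(C,1,R)
state=C head=2 tape=1111[.]0   (C,.)→(A,0,S)
state=A head=2 tape=1111[0]0   (A,0)→(A,1,S)
state=A head=2 tape=1111[1]0   (A,1)→(C,1,R)
state=C head=3 tape=11111[0]   (C,0)→(B,.,L)
state=B head=2 tape=1111[1].
At halt the head is at cell 2.

2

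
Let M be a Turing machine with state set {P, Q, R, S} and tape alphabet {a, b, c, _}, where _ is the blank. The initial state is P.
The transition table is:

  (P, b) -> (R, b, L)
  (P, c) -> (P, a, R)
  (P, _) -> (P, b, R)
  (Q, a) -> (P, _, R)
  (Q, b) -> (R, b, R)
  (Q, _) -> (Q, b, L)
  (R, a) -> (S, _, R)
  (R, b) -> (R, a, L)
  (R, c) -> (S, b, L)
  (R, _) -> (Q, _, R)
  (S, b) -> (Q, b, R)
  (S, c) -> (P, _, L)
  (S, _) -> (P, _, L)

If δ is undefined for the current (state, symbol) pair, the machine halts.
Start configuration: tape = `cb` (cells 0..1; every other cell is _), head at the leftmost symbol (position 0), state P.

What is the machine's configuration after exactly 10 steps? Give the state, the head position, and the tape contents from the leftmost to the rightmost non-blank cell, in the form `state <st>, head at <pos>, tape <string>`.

P | [c]b_   read c → write a, move R, go to P
P | a[b]_   read b → write b, move L, go to R
R | [a]b_   read a → write _, move R, go to S
S | _[b]_   read b → write b, move R, go to Q
Q | _b[_]   read _ → write b, move L, go to Q
Q | _[b]b   read b → write b, move R, go to R
R | _b[b]   read b → write a, move L, go to R
R | _[b]a   read b → write a, move L, go to R
R | [_]aa   read _ → write _, move R, go to Q
Q | _[a]a   read a → write _, move R, go to P
P | __[a]
After 10 steps: state P, head at 2, tape a.

state P, head at 2, tape a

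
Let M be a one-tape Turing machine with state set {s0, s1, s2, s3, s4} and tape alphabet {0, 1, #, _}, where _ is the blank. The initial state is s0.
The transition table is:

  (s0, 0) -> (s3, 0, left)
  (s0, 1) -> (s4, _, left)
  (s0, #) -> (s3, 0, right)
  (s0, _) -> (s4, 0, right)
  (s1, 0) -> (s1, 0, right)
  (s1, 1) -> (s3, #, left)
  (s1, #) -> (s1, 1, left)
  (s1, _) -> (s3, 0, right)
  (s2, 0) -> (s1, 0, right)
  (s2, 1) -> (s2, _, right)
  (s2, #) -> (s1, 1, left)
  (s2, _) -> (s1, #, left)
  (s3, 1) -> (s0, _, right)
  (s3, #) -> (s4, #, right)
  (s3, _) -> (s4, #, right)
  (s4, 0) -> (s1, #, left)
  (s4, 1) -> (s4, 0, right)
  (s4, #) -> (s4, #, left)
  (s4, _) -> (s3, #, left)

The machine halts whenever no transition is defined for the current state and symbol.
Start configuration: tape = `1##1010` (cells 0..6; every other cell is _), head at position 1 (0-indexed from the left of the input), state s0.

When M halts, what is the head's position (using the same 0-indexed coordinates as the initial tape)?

s0 | 1[#]#1010   read # → write 0, move right, go to s3
s3 | 10[#]1010   read # → write #, move right, go to s4
s4 | 10#[1]010   read 1 → write 0, move right, go to s4
s4 | 10#0[0]10   read 0 → write #, move left, go to s1
s1 | 10#[0]#10   read 0 → write 0, move right, go to s1
s1 | 10#0[#]10   read # → write 1, move left, go to s1
s1 | 10#[0]110   read 0 → write 0, move right, go to s1
s1 | 10#0[1]10   read 1 → write #, move left, go to s3
s3 | 10#[0]#10
At halt the head is at cell 3.

3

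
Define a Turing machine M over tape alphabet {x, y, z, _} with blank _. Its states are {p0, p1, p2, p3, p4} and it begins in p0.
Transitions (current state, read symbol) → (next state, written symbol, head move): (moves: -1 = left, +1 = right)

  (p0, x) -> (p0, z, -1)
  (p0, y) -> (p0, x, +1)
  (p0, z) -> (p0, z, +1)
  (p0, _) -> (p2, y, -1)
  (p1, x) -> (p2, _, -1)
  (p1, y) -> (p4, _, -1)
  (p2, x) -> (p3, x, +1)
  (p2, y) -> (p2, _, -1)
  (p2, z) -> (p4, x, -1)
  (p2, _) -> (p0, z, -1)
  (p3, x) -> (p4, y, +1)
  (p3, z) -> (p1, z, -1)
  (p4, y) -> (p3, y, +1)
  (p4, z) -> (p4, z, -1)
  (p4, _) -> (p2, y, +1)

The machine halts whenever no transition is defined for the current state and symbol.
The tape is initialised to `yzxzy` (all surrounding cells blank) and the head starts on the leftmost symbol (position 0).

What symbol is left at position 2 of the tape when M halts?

state=p0 head=0 tape=[y]zxzy_   (p0,y)→(p0,x,+1)
state=p0 head=1 tape=x[z]xzy_   (p0,z)→(p0,z,+1)
state=p0 head=2 tape=xz[x]zy_   (p0,x)→(p0,z,-1)
state=p0 head=1 tape=x[z]zzy_   (p0,z)→(p0,z,+1)
state=p0 head=2 tape=xz[z]zy_   (p0,z)→(p0,z,+1)
state=p0 head=3 tape=xzz[z]y_   (p0,z)→(p0,z,+1)
state=p0 head=4 tape=xzzz[y]_   (p0,y)→(p0,x,+1)
state=p0 head=5 tape=xzzzx[_]   (p0,_)→(p2,y,-1)
state=p2 head=4 tape=xzzz[x]y   (p2,x)→(p3,x,+1)
state=p3 head=5 tape=xzzzx[y]
Cell 2 holds z when M halts.

z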